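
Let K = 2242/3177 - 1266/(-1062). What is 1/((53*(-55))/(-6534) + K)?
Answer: 12371238/28997137 ≈ 0.42664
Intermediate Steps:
K = 355727/187443 (K = 2242*(1/3177) - 1266*(-1/1062) = 2242/3177 + 211/177 = 355727/187443 ≈ 1.8978)
1/((53*(-55))/(-6534) + K) = 1/((53*(-55))/(-6534) + 355727/187443) = 1/(-2915*(-1/6534) + 355727/187443) = 1/(265/594 + 355727/187443) = 1/(28997137/12371238) = 12371238/28997137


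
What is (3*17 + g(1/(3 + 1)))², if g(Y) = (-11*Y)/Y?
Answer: 1600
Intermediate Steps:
g(Y) = -11
(3*17 + g(1/(3 + 1)))² = (3*17 - 11)² = (51 - 11)² = 40² = 1600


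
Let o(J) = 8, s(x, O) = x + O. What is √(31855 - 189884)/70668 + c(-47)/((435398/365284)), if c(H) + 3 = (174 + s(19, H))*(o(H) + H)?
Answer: -1040511474/217699 + I*√158029/70668 ≈ -4779.6 + 0.0056253*I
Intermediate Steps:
s(x, O) = O + x
c(H) = -3 + (8 + H)*(193 + H) (c(H) = -3 + (174 + (H + 19))*(8 + H) = -3 + (174 + (19 + H))*(8 + H) = -3 + (193 + H)*(8 + H) = -3 + (8 + H)*(193 + H))
√(31855 - 189884)/70668 + c(-47)/((435398/365284)) = √(31855 - 189884)/70668 + (1541 + (-47)² + 201*(-47))/((435398/365284)) = √(-158029)*(1/70668) + (1541 + 2209 - 9447)/((435398*(1/365284))) = (I*√158029)*(1/70668) - 5697/217699/182642 = I*√158029/70668 - 5697*182642/217699 = I*√158029/70668 - 1040511474/217699 = -1040511474/217699 + I*√158029/70668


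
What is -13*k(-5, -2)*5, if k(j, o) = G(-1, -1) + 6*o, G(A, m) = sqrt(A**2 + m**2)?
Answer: 780 - 65*sqrt(2) ≈ 688.08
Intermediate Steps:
k(j, o) = sqrt(2) + 6*o (k(j, o) = sqrt((-1)**2 + (-1)**2) + 6*o = sqrt(1 + 1) + 6*o = sqrt(2) + 6*o)
-13*k(-5, -2)*5 = -13*(sqrt(2) + 6*(-2))*5 = -13*(sqrt(2) - 12)*5 = -13*(-12 + sqrt(2))*5 = (156 - 13*sqrt(2))*5 = 780 - 65*sqrt(2)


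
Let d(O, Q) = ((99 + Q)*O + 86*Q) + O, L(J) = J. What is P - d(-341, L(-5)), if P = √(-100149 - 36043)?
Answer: 32825 + 32*I*√133 ≈ 32825.0 + 369.04*I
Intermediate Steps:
d(O, Q) = O + 86*Q + O*(99 + Q) (d(O, Q) = (O*(99 + Q) + 86*Q) + O = (86*Q + O*(99 + Q)) + O = O + 86*Q + O*(99 + Q))
P = 32*I*√133 (P = √(-136192) = 32*I*√133 ≈ 369.04*I)
P - d(-341, L(-5)) = 32*I*√133 - (86*(-5) + 100*(-341) - 341*(-5)) = 32*I*√133 - (-430 - 34100 + 1705) = 32*I*√133 - 1*(-32825) = 32*I*√133 + 32825 = 32825 + 32*I*√133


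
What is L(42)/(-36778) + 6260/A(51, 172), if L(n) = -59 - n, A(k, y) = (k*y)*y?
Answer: 47827183/6936257244 ≈ 0.0068952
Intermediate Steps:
A(k, y) = k*y²
L(42)/(-36778) + 6260/A(51, 172) = (-59 - 1*42)/(-36778) + 6260/((51*172²)) = (-59 - 42)*(-1/36778) + 6260/((51*29584)) = -101*(-1/36778) + 6260/1508784 = 101/36778 + 6260*(1/1508784) = 101/36778 + 1565/377196 = 47827183/6936257244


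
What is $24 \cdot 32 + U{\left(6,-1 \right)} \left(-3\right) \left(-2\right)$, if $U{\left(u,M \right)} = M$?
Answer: $762$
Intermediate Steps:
$24 \cdot 32 + U{\left(6,-1 \right)} \left(-3\right) \left(-2\right) = 24 \cdot 32 + \left(-1\right) \left(-3\right) \left(-2\right) = 768 + 3 \left(-2\right) = 768 - 6 = 762$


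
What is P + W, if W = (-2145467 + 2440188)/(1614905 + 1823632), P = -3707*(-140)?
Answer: 1784532226981/3438537 ≈ 5.1898e+5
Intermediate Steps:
P = 518980
W = 294721/3438537 ≈ 0.085711
P + W = 518980 + 294721/3438537 = 1784532226981/3438537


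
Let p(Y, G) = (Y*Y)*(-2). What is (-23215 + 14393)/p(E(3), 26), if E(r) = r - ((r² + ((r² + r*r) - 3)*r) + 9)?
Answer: 4411/3600 ≈ 1.2253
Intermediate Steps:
E(r) = -9 + r - r² - r*(-3 + 2*r²) (E(r) = r - ((r² + ((r² + r²) - 3)*r) + 9) = r - ((r² + (2*r² - 3)*r) + 9) = r - ((r² + (-3 + 2*r²)*r) + 9) = r - ((r² + r*(-3 + 2*r²)) + 9) = r - (9 + r² + r*(-3 + 2*r²)) = r + (-9 - r² - r*(-3 + 2*r²)) = -9 + r - r² - r*(-3 + 2*r²))
p(Y, G) = -2*Y² (p(Y, G) = Y²*(-2) = -2*Y²)
(-23215 + 14393)/p(E(3), 26) = (-23215 + 14393)/((-2*(-9 - 1*3² - 2*3³ + 4*3)²)) = -8822*(-1/(2*(-9 - 1*9 - 2*27 + 12)²)) = -8822*(-1/(2*(-9 - 9 - 54 + 12)²)) = -8822/((-2*(-60)²)) = -8822/((-2*3600)) = -8822/(-7200) = -8822*(-1/7200) = 4411/3600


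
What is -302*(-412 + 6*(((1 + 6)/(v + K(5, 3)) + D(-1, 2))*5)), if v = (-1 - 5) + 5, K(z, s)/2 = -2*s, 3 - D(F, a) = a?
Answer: 1563152/13 ≈ 1.2024e+5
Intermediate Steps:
D(F, a) = 3 - a
K(z, s) = -4*s (K(z, s) = 2*(-2*s) = -4*s)
v = -1 (v = -6 + 5 = -1)
-302*(-412 + 6*(((1 + 6)/(v + K(5, 3)) + D(-1, 2))*5)) = -302*(-412 + 6*(((1 + 6)/(-1 - 4*3) + (3 - 1*2))*5)) = -302*(-412 + 6*((7/(-1 - 12) + (3 - 2))*5)) = -302*(-412 + 6*((7/(-13) + 1)*5)) = -302*(-412 + 6*((7*(-1/13) + 1)*5)) = -302*(-412 + 6*((-7/13 + 1)*5)) = -302*(-412 + 6*((6/13)*5)) = -302*(-412 + 6*(30/13)) = -302*(-412 + 180/13) = -302*(-5176/13) = 1563152/13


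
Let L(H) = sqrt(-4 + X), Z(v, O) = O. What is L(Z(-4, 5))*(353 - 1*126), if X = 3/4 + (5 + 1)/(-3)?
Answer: 227*I*sqrt(21)/2 ≈ 520.12*I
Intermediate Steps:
X = -5/4 (X = 3*(1/4) + 6*(-1/3) = 3/4 - 2 = -5/4 ≈ -1.2500)
L(H) = I*sqrt(21)/2 (L(H) = sqrt(-4 - 5/4) = sqrt(-21/4) = I*sqrt(21)/2)
L(Z(-4, 5))*(353 - 1*126) = (I*sqrt(21)/2)*(353 - 1*126) = (I*sqrt(21)/2)*(353 - 126) = (I*sqrt(21)/2)*227 = 227*I*sqrt(21)/2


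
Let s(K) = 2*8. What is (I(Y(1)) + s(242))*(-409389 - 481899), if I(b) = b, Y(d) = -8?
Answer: -7130304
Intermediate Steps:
s(K) = 16
(I(Y(1)) + s(242))*(-409389 - 481899) = (-8 + 16)*(-409389 - 481899) = 8*(-891288) = -7130304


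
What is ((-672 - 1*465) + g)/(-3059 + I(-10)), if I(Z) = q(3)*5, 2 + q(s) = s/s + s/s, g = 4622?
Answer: -3485/3059 ≈ -1.1393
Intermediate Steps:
q(s) = 0 (q(s) = -2 + (s/s + s/s) = -2 + (1 + 1) = -2 + 2 = 0)
I(Z) = 0 (I(Z) = 0*5 = 0)
((-672 - 1*465) + g)/(-3059 + I(-10)) = ((-672 - 1*465) + 4622)/(-3059 + 0) = ((-672 - 465) + 4622)/(-3059) = (-1137 + 4622)*(-1/3059) = 3485*(-1/3059) = -3485/3059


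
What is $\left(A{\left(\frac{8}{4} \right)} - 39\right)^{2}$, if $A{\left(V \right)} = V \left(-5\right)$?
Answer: $2401$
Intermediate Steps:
$A{\left(V \right)} = - 5 V$
$\left(A{\left(\frac{8}{4} \right)} - 39\right)^{2} = \left(- 5 \cdot \frac{8}{4} - 39\right)^{2} = \left(- 5 \cdot 8 \cdot \frac{1}{4} - 39\right)^{2} = \left(\left(-5\right) 2 - 39\right)^{2} = \left(-10 - 39\right)^{2} = \left(-49\right)^{2} = 2401$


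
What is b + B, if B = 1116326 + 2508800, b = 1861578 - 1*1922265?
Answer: 3564439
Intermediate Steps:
b = -60687 (b = 1861578 - 1922265 = -60687)
B = 3625126
b + B = -60687 + 3625126 = 3564439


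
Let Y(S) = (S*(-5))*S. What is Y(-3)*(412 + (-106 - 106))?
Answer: -9000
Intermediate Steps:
Y(S) = -5*S² (Y(S) = (-5*S)*S = -5*S²)
Y(-3)*(412 + (-106 - 106)) = (-5*(-3)²)*(412 + (-106 - 106)) = (-5*9)*(412 - 212) = -45*200 = -9000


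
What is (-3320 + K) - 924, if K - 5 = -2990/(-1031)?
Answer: -4367419/1031 ≈ -4236.1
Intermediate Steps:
K = 8145/1031 (K = 5 - 2990/(-1031) = 5 - 2990*(-1/1031) = 5 + 2990/1031 = 8145/1031 ≈ 7.9001)
(-3320 + K) - 924 = (-3320 + 8145/1031) - 924 = -3414775/1031 - 924 = -4367419/1031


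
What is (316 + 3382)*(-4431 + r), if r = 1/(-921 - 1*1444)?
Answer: -901221176/55 ≈ -1.6386e+7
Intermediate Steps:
r = -1/2365 (r = 1/(-921 - 1444) = 1/(-2365) = -1/2365 ≈ -0.00042283)
(316 + 3382)*(-4431 + r) = (316 + 3382)*(-4431 - 1/2365) = 3698*(-10479316/2365) = -901221176/55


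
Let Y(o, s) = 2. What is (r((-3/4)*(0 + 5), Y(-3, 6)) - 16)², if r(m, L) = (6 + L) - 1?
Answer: 81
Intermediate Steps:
r(m, L) = 5 + L
(r((-3/4)*(0 + 5), Y(-3, 6)) - 16)² = ((5 + 2) - 16)² = (7 - 16)² = (-9)² = 81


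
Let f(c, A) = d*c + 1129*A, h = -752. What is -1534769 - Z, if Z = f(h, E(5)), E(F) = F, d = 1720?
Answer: -246974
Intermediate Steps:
f(c, A) = 1129*A + 1720*c (f(c, A) = 1720*c + 1129*A = 1129*A + 1720*c)
Z = -1287795 (Z = 1129*5 + 1720*(-752) = 5645 - 1293440 = -1287795)
-1534769 - Z = -1534769 - 1*(-1287795) = -1534769 + 1287795 = -246974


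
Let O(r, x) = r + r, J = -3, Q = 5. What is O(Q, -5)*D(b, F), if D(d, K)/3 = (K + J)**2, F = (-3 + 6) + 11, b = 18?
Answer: 3630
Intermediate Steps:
F = 14 (F = 3 + 11 = 14)
O(r, x) = 2*r
D(d, K) = 3*(-3 + K)**2 (D(d, K) = 3*(K - 3)**2 = 3*(-3 + K)**2)
O(Q, -5)*D(b, F) = (2*5)*(3*(-3 + 14)**2) = 10*(3*11**2) = 10*(3*121) = 10*363 = 3630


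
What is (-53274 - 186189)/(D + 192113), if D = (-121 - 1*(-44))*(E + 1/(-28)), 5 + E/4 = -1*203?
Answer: -319284/341573 ≈ -0.93475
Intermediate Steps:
E = -832 (E = -20 + 4*(-1*203) = -20 + 4*(-203) = -20 - 812 = -832)
D = 256267/4 (D = (-121 - 1*(-44))*(-832 + 1/(-28)) = (-121 + 44)*(-832 - 1/28) = -77*(-23297/28) = 256267/4 ≈ 64067.)
(-53274 - 186189)/(D + 192113) = (-53274 - 186189)/(256267/4 + 192113) = -239463/1024719/4 = -239463*4/1024719 = -319284/341573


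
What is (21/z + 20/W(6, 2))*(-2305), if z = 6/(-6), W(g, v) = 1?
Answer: 2305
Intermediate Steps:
z = -1 (z = 6*(-1/6) = -1)
(21/z + 20/W(6, 2))*(-2305) = (21/(-1) + 20/1)*(-2305) = (21*(-1) + 20*1)*(-2305) = (-21 + 20)*(-2305) = -1*(-2305) = 2305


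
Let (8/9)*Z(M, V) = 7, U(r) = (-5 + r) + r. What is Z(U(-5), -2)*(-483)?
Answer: -30429/8 ≈ -3803.6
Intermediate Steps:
U(r) = -5 + 2*r
Z(M, V) = 63/8 (Z(M, V) = (9/8)*7 = 63/8)
Z(U(-5), -2)*(-483) = (63/8)*(-483) = -30429/8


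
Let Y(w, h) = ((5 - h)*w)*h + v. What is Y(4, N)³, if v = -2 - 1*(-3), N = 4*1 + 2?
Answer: -12167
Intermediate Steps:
N = 6 (N = 4 + 2 = 6)
v = 1 (v = -2 + 3 = 1)
Y(w, h) = 1 + h*w*(5 - h) (Y(w, h) = ((5 - h)*w)*h + 1 = (w*(5 - h))*h + 1 = h*w*(5 - h) + 1 = 1 + h*w*(5 - h))
Y(4, N)³ = (1 - 1*4*6² + 5*6*4)³ = (1 - 1*4*36 + 120)³ = (1 - 144 + 120)³ = (-23)³ = -12167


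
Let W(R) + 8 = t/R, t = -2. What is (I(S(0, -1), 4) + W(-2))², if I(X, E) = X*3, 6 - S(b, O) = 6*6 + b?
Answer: 9409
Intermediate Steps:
S(b, O) = -30 - b (S(b, O) = 6 - (6*6 + b) = 6 - (36 + b) = 6 + (-36 - b) = -30 - b)
I(X, E) = 3*X
W(R) = -8 - 2/R
(I(S(0, -1), 4) + W(-2))² = (3*(-30 - 1*0) + (-8 - 2/(-2)))² = (3*(-30 + 0) + (-8 - 2*(-½)))² = (3*(-30) + (-8 + 1))² = (-90 - 7)² = (-97)² = 9409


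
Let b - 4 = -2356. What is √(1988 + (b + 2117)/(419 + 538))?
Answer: √1820482917/957 ≈ 44.584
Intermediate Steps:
b = -2352 (b = 4 - 2356 = -2352)
√(1988 + (b + 2117)/(419 + 538)) = √(1988 + (-2352 + 2117)/(419 + 538)) = √(1988 - 235/957) = √(1902281/957) = √1820482917/957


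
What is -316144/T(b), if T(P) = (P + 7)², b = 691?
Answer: -79036/121801 ≈ -0.64889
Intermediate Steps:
T(P) = (7 + P)²
-316144/T(b) = -316144/(7 + 691)² = -316144/(698²) = -316144/487204 = -316144*1/487204 = -79036/121801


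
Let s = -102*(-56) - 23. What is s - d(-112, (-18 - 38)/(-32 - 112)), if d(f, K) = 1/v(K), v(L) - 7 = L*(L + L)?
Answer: 6729925/1183 ≈ 5688.9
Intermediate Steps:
v(L) = 7 + 2*L**2 (v(L) = 7 + L*(L + L) = 7 + L*(2*L) = 7 + 2*L**2)
s = 5689 (s = 5712 - 23 = 5689)
d(f, K) = 1/(7 + 2*K**2)
s - d(-112, (-18 - 38)/(-32 - 112)) = 5689 - 1/(7 + 2*((-18 - 38)/(-32 - 112))**2) = 5689 - 1/(7 + 2*(-56/(-144))**2) = 5689 - 1/(7 + 2*(-56*(-1/144))**2) = 5689 - 1/(7 + 2*(7/18)**2) = 5689 - 1/(7 + 2*(49/324)) = 5689 - 1/(7 + 49/162) = 5689 - 1/1183/162 = 5689 - 1*162/1183 = 5689 - 162/1183 = 6729925/1183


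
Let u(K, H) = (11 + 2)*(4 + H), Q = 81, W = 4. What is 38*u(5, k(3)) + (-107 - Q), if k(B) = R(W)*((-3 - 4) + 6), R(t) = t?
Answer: -188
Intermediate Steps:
k(B) = -4 (k(B) = 4*((-3 - 4) + 6) = 4*(-7 + 6) = 4*(-1) = -4)
u(K, H) = 52 + 13*H (u(K, H) = 13*(4 + H) = 52 + 13*H)
38*u(5, k(3)) + (-107 - Q) = 38*(52 + 13*(-4)) + (-107 - 1*81) = 38*(52 - 52) + (-107 - 81) = 38*0 - 188 = 0 - 188 = -188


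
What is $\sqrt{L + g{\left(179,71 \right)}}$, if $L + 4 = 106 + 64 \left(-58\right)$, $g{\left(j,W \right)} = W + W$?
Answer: $34 i \sqrt{3} \approx 58.89 i$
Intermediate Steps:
$g{\left(j,W \right)} = 2 W$
$L = -3610$ ($L = -4 + \left(106 + 64 \left(-58\right)\right) = -4 + \left(106 - 3712\right) = -4 - 3606 = -3610$)
$\sqrt{L + g{\left(179,71 \right)}} = \sqrt{-3610 + 2 \cdot 71} = \sqrt{-3610 + 142} = \sqrt{-3468} = 34 i \sqrt{3}$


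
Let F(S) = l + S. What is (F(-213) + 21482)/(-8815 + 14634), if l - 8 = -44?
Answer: 21233/5819 ≈ 3.6489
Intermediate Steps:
l = -36 (l = 8 - 44 = -36)
F(S) = -36 + S
(F(-213) + 21482)/(-8815 + 14634) = ((-36 - 213) + 21482)/(-8815 + 14634) = (-249 + 21482)/5819 = 21233*(1/5819) = 21233/5819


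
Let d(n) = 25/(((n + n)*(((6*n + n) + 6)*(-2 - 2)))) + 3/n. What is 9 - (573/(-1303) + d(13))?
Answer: 121081591/13144664 ≈ 9.2115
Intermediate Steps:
d(n) = 3/n + 25/(2*n*(-24 - 28*n)) (d(n) = 25/(((2*n)*((7*n + 6)*(-4)))) + 3/n = 25/(((2*n)*((6 + 7*n)*(-4)))) + 3/n = 25/(((2*n)*(-24 - 28*n))) + 3/n = 25/((2*n*(-24 - 28*n))) + 3/n = 25*(1/(2*n*(-24 - 28*n))) + 3/n = 25/(2*n*(-24 - 28*n)) + 3/n = 3/n + 25/(2*n*(-24 - 28*n)))
9 - (573/(-1303) + d(13)) = 9 - (573/(-1303) + (7/8)*(17 + 24*13)/(13*(6 + 7*13))) = 9 - (573*(-1/1303) + (7/8)*(1/13)*(17 + 312)/(6 + 91)) = 9 - (-573/1303 + (7/8)*(1/13)*329/97) = 9 - (-573/1303 + (7/8)*(1/13)*(1/97)*329) = 9 - (-573/1303 + 2303/10088) = 9 - 1*(-2779615/13144664) = 9 + 2779615/13144664 = 121081591/13144664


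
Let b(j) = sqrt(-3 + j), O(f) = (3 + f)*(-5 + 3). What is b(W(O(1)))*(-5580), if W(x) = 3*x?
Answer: -16740*I*sqrt(3) ≈ -28995.0*I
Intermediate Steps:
O(f) = -6 - 2*f (O(f) = (3 + f)*(-2) = -6 - 2*f)
b(W(O(1)))*(-5580) = sqrt(-3 + 3*(-6 - 2*1))*(-5580) = sqrt(-3 + 3*(-6 - 2))*(-5580) = sqrt(-3 + 3*(-8))*(-5580) = sqrt(-3 - 24)*(-5580) = sqrt(-27)*(-5580) = (3*I*sqrt(3))*(-5580) = -16740*I*sqrt(3)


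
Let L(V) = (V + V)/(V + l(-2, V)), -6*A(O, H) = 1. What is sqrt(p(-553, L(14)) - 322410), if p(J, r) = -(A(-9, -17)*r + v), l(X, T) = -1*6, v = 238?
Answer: I*sqrt(11615307)/6 ≈ 568.02*I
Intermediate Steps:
A(O, H) = -1/6 (A(O, H) = -1/6*1 = -1/6)
l(X, T) = -6
L(V) = 2*V/(-6 + V) (L(V) = (V + V)/(V - 6) = (2*V)/(-6 + V) = 2*V/(-6 + V))
p(J, r) = -238 + r/6 (p(J, r) = -(-r/6 + 238) = -(238 - r/6) = -238 + r/6)
sqrt(p(-553, L(14)) - 322410) = sqrt((-238 + (2*14/(-6 + 14))/6) - 322410) = sqrt((-238 + (2*14/8)/6) - 322410) = sqrt((-238 + (2*14*(1/8))/6) - 322410) = sqrt((-238 + (1/6)*(7/2)) - 322410) = sqrt((-238 + 7/12) - 322410) = sqrt(-2849/12 - 322410) = sqrt(-3871769/12) = I*sqrt(11615307)/6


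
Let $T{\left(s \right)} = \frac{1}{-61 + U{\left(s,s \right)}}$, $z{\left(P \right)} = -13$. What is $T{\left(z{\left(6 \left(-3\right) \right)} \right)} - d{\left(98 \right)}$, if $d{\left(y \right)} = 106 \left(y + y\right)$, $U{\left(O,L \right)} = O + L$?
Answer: $- \frac{1807513}{87} \approx -20776.0$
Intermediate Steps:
$U{\left(O,L \right)} = L + O$
$d{\left(y \right)} = 212 y$ ($d{\left(y \right)} = 106 \cdot 2 y = 212 y$)
$T{\left(s \right)} = \frac{1}{-61 + 2 s}$ ($T{\left(s \right)} = \frac{1}{-61 + \left(s + s\right)} = \frac{1}{-61 + 2 s}$)
$T{\left(z{\left(6 \left(-3\right) \right)} \right)} - d{\left(98 \right)} = \frac{1}{-61 + 2 \left(-13\right)} - 212 \cdot 98 = \frac{1}{-61 - 26} - 20776 = \frac{1}{-87} - 20776 = - \frac{1}{87} - 20776 = - \frac{1807513}{87}$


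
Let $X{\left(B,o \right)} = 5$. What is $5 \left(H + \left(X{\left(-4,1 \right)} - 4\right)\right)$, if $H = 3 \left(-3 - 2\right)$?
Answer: $-70$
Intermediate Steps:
$H = -15$ ($H = 3 \left(-5\right) = -15$)
$5 \left(H + \left(X{\left(-4,1 \right)} - 4\right)\right) = 5 \left(-15 + \left(5 - 4\right)\right) = 5 \left(-15 + 1\right) = 5 \left(-14\right) = -70$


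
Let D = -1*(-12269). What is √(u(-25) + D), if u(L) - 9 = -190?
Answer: 2*√3022 ≈ 109.95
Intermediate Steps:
u(L) = -181 (u(L) = 9 - 190 = -181)
D = 12269
√(u(-25) + D) = √(-181 + 12269) = √12088 = 2*√3022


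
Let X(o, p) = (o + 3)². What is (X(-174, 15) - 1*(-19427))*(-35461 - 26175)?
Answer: -2999700848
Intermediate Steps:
X(o, p) = (3 + o)²
(X(-174, 15) - 1*(-19427))*(-35461 - 26175) = ((3 - 174)² - 1*(-19427))*(-35461 - 26175) = ((-171)² + 19427)*(-61636) = (29241 + 19427)*(-61636) = 48668*(-61636) = -2999700848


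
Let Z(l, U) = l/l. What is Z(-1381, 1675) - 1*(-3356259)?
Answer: 3356260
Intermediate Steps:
Z(l, U) = 1
Z(-1381, 1675) - 1*(-3356259) = 1 - 1*(-3356259) = 1 + 3356259 = 3356260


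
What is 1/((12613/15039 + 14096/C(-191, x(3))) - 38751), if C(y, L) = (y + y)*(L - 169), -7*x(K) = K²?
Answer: -427994901/16584778709771 ≈ -2.5806e-5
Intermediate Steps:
x(K) = -K²/7
C(y, L) = 2*y*(-169 + L) (C(y, L) = (2*y)*(-169 + L) = 2*y*(-169 + L))
1/((12613/15039 + 14096/C(-191, x(3))) - 38751) = 1/((12613/15039 + 14096/((2*(-191)*(-169 - ⅐*3²)))) - 38751) = 1/((12613*(1/15039) + 14096/((2*(-191)*(-169 - ⅐*9)))) - 38751) = 1/((12613/15039 + 14096/((2*(-191)*(-169 - 9/7)))) - 38751) = 1/((12613/15039 + 14096/((2*(-191)*(-1192/7)))) - 38751) = 1/((12613/15039 + 14096/(455344/7)) - 38751) = 1/((12613/15039 + 14096*(7/455344)) - 38751) = 1/((12613/15039 + 6167/28459) - 38751) = 1/(451698880/427994901 - 38751) = 1/(-16584778709771/427994901) = -427994901/16584778709771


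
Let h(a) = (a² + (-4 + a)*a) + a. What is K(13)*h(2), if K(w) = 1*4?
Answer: 8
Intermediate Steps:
K(w) = 4
h(a) = a + a² + a*(-4 + a) (h(a) = (a² + a*(-4 + a)) + a = a + a² + a*(-4 + a))
K(13)*h(2) = 4*(2*(-3 + 2*2)) = 4*(2*(-3 + 4)) = 4*(2*1) = 4*2 = 8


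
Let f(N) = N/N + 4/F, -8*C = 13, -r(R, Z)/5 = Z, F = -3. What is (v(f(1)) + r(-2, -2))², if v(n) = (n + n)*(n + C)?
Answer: 165649/1296 ≈ 127.82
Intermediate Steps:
r(R, Z) = -5*Z
C = -13/8 (C = -⅛*13 = -13/8 ≈ -1.6250)
f(N) = -⅓ (f(N) = N/N + 4/(-3) = 1 + 4*(-⅓) = 1 - 4/3 = -⅓)
v(n) = 2*n*(-13/8 + n) (v(n) = (n + n)*(n - 13/8) = (2*n)*(-13/8 + n) = 2*n*(-13/8 + n))
(v(f(1)) + r(-2, -2))² = ((¼)*(-⅓)*(-13 + 8*(-⅓)) - 5*(-2))² = ((¼)*(-⅓)*(-13 - 8/3) + 10)² = ((¼)*(-⅓)*(-47/3) + 10)² = (47/36 + 10)² = (407/36)² = 165649/1296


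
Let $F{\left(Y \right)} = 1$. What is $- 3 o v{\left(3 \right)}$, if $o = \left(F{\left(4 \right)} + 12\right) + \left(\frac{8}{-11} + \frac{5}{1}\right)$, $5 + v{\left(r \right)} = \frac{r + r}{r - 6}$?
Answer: $\frac{3990}{11} \approx 362.73$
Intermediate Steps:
$v{\left(r \right)} = -5 + \frac{2 r}{-6 + r}$ ($v{\left(r \right)} = -5 + \frac{r + r}{r - 6} = -5 + \frac{2 r}{-6 + r}$)
$o = \frac{190}{11}$ ($o = \left(1 + 12\right) + \left(\frac{8}{-11} + \frac{5}{1}\right) = 13 + \left(8 \left(- \frac{1}{11}\right) + 5 \cdot 1\right) = 13 + \left(- \frac{8}{11} + 5\right) = 13 + \frac{47}{11} = \frac{190}{11} \approx 17.273$)
$- 3 o v{\left(3 \right)} = \left(-3\right) \frac{190}{11} \frac{3 \left(10 - 3\right)}{-6 + 3} = - \frac{570 \frac{3 \left(10 - 3\right)}{-3}}{11} = - \frac{570 \cdot 3 \left(- \frac{1}{3}\right) 7}{11} = \left(- \frac{570}{11}\right) \left(-7\right) = \frac{3990}{11}$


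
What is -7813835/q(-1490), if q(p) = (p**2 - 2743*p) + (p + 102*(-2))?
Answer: -7813835/6305476 ≈ -1.2392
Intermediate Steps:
q(p) = -204 + p**2 - 2742*p (q(p) = (p**2 - 2743*p) + (p - 204) = (p**2 - 2743*p) + (-204 + p) = -204 + p**2 - 2742*p)
-7813835/q(-1490) = -7813835/(-204 + (-1490)**2 - 2742*(-1490)) = -7813835/(-204 + 2220100 + 4085580) = -7813835/6305476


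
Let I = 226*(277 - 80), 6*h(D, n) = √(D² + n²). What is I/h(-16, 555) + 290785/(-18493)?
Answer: -290785/18493 + 267132*√308281/308281 ≈ 465.40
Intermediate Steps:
h(D, n) = √(D² + n²)/6
I = 44522 (I = 226*197 = 44522)
I/h(-16, 555) + 290785/(-18493) = 44522/((√((-16)² + 555²)/6)) + 290785/(-18493) = 44522/((√(256 + 308025)/6)) + 290785*(-1/18493) = 44522/((√308281/6)) - 290785/18493 = 44522*(6*√308281/308281) - 290785/18493 = 267132*√308281/308281 - 290785/18493 = -290785/18493 + 267132*√308281/308281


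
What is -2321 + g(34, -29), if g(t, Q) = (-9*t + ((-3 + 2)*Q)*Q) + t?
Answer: -3434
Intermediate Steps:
g(t, Q) = -Q² - 8*t (g(t, Q) = (-9*t + (-Q)*Q) + t = (-9*t - Q²) + t = (-Q² - 9*t) + t = -Q² - 8*t)
-2321 + g(34, -29) = -2321 + (-1*(-29)² - 8*34) = -2321 + (-1*841 - 272) = -2321 + (-841 - 272) = -2321 - 1113 = -3434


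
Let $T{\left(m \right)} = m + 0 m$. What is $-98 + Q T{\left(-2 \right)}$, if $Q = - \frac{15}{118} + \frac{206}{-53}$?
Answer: $- \frac{281343}{3127} \approx -89.972$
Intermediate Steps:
$T{\left(m \right)} = m$ ($T{\left(m \right)} = m + 0 = m$)
$Q = - \frac{25103}{6254}$ ($Q = \left(-15\right) \frac{1}{118} + 206 \left(- \frac{1}{53}\right) = - \frac{15}{118} - \frac{206}{53} = - \frac{25103}{6254} \approx -4.0139$)
$-98 + Q T{\left(-2 \right)} = -98 - - \frac{25103}{3127} = -98 + \frac{25103}{3127} = - \frac{281343}{3127}$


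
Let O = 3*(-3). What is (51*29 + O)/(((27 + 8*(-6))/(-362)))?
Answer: 25340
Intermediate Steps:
O = -9
(51*29 + O)/(((27 + 8*(-6))/(-362))) = (51*29 - 9)/(((27 + 8*(-6))/(-362))) = (1479 - 9)/(((27 - 48)*(-1/362))) = 1470/((-21*(-1/362))) = 1470/(21/362) = 1470*(362/21) = 25340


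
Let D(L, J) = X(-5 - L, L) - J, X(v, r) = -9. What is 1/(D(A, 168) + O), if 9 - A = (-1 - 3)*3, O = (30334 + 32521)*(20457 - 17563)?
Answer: 1/181902193 ≈ 5.4975e-9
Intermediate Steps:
O = 181902370 (O = 62855*2894 = 181902370)
A = 21 (A = 9 - (-1 - 3)*3 = 9 - (-4)*3 = 9 - 1*(-12) = 9 + 12 = 21)
D(L, J) = -9 - J
1/(D(A, 168) + O) = 1/((-9 - 1*168) + 181902370) = 1/((-9 - 168) + 181902370) = 1/(-177 + 181902370) = 1/181902193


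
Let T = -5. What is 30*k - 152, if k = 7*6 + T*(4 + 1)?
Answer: 358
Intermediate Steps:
k = 17 (k = 7*6 - 5*(4 + 1) = 42 - 5*5 = 42 - 25 = 17)
30*k - 152 = 30*17 - 152 = 510 - 152 = 358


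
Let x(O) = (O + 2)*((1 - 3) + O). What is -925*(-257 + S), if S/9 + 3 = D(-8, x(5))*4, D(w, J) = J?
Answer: -436600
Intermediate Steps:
x(O) = (-2 + O)*(2 + O) (x(O) = (2 + O)*(-2 + O) = (-2 + O)*(2 + O))
S = 729 (S = -27 + 9*((-4 + 5**2)*4) = -27 + 9*((-4 + 25)*4) = -27 + 9*(21*4) = -27 + 9*84 = -27 + 756 = 729)
-925*(-257 + S) = -925*(-257 + 729) = -925*472 = -436600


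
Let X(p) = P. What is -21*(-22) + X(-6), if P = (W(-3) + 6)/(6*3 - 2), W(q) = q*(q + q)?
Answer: 927/2 ≈ 463.50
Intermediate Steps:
W(q) = 2*q² (W(q) = q*(2*q) = 2*q²)
P = 3/2 (P = (2*(-3)² + 6)/(6*3 - 2) = (2*9 + 6)/(18 - 2) = (18 + 6)/16 = 24*(1/16) = 3/2 ≈ 1.5000)
X(p) = 3/2
-21*(-22) + X(-6) = -21*(-22) + 3/2 = 462 + 3/2 = 927/2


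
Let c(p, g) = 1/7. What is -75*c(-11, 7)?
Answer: -75/7 ≈ -10.714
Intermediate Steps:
c(p, g) = 1/7
-75*c(-11, 7) = -75*1/7 = -75/7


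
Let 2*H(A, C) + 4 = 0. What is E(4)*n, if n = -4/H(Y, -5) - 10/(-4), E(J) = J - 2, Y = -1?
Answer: 9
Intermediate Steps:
H(A, C) = -2 (H(A, C) = -2 + (½)*0 = -2 + 0 = -2)
E(J) = -2 + J
n = 9/2 (n = -4/(-2) - 10/(-4) = -4*(-½) - 10*(-¼) = 2 + 5/2 = 9/2 ≈ 4.5000)
E(4)*n = (-2 + 4)*(9/2) = 2*(9/2) = 9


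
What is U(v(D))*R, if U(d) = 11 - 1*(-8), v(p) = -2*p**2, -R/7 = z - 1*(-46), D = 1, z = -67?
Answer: 2793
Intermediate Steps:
R = 147 (R = -7*(-67 - 1*(-46)) = -7*(-67 + 46) = -7*(-21) = 147)
U(d) = 19 (U(d) = 11 + 8 = 19)
U(v(D))*R = 19*147 = 2793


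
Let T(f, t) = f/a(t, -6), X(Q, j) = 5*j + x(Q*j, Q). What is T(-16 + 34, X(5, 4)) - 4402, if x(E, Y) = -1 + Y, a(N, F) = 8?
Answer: -17599/4 ≈ -4399.8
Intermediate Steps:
X(Q, j) = -1 + Q + 5*j (X(Q, j) = 5*j + (-1 + Q) = -1 + Q + 5*j)
T(f, t) = f/8
T(-16 + 34, X(5, 4)) - 4402 = (-16 + 34)/8 - 4402 = (⅛)*18 - 4402 = 9/4 - 4402 = -17599/4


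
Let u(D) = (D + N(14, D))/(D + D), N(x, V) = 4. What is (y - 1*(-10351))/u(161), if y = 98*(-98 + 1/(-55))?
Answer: 13197814/9075 ≈ 1454.3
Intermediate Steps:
u(D) = (4 + D)/(2*D) (u(D) = (D + 4)/(D + D) = (4 + D)/((2*D)) = (4 + D)*(1/(2*D)) = (4 + D)/(2*D))
y = -528318/55 (y = 98*(-98 - 1/55) = 98*(-5391/55) = -528318/55 ≈ -9605.8)
(y - 1*(-10351))/u(161) = (-528318/55 - 1*(-10351))/(((½)*(4 + 161)/161)) = (-528318/55 + 10351)/(((½)*(1/161)*165)) = 40987/(55*(165/322)) = (40987/55)*(322/165) = 13197814/9075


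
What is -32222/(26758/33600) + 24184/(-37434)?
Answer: -596013406004/14730279 ≈ -40462.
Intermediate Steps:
-32222/(26758/33600) + 24184/(-37434) = -32222/(26758*(1/33600)) + 24184*(-1/37434) = -32222/13379/16800 - 12092/18717 = -32222*16800/13379 - 12092/18717 = -541329600/13379 - 12092/18717 = -596013406004/14730279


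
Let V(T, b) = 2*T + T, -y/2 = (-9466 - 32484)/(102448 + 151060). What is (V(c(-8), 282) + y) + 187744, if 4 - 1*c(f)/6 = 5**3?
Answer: 11760637357/63377 ≈ 1.8557e+5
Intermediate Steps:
c(f) = -726 (c(f) = 24 - 6*5**3 = 24 - 6*125 = 24 - 750 = -726)
y = 20975/63377 (y = -2*(-9466 - 32484)/(102448 + 151060) = -(-83900)/253508 = -2*(-20975/126754) = 20975/63377 ≈ 0.33096)
V(T, b) = 3*T
(V(c(-8), 282) + y) + 187744 = (3*(-726) + 20975/63377) + 187744 = (-2178 + 20975/63377) + 187744 = -138014131/63377 + 187744 = 11760637357/63377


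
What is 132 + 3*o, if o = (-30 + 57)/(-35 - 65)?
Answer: 13119/100 ≈ 131.19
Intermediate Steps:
o = -27/100 (o = 27/(-100) = 27*(-1/100) = -27/100 ≈ -0.27000)
132 + 3*o = 132 + 3*(-27/100) = 132 - 81/100 = 13119/100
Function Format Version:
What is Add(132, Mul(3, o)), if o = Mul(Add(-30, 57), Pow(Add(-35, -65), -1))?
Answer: Rational(13119, 100) ≈ 131.19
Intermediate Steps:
o = Rational(-27, 100) (o = Mul(27, Pow(-100, -1)) = Mul(27, Rational(-1, 100)) = Rational(-27, 100) ≈ -0.27000)
Add(132, Mul(3, o)) = Add(132, Mul(3, Rational(-27, 100))) = Add(132, Rational(-81, 100)) = Rational(13119, 100)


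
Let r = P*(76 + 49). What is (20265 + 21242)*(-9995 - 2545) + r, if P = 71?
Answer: -520488905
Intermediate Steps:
r = 8875 (r = 71*(76 + 49) = 71*125 = 8875)
(20265 + 21242)*(-9995 - 2545) + r = (20265 + 21242)*(-9995 - 2545) + 8875 = 41507*(-12540) + 8875 = -520497780 + 8875 = -520488905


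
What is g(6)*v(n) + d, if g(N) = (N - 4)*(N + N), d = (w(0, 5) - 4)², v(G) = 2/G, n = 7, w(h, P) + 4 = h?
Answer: 496/7 ≈ 70.857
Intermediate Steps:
w(h, P) = -4 + h
d = 64 (d = ((-4 + 0) - 4)² = (-4 - 4)² = (-8)² = 64)
g(N) = 2*N*(-4 + N) (g(N) = (-4 + N)*(2*N) = 2*N*(-4 + N))
g(6)*v(n) + d = (2*6*(-4 + 6))*(2/7) + 64 = (2*6*2)*(2*(⅐)) + 64 = 24*(2/7) + 64 = 48/7 + 64 = 496/7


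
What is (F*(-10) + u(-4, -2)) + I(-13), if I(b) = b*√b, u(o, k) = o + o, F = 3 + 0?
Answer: -38 - 13*I*√13 ≈ -38.0 - 46.872*I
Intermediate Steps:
F = 3
u(o, k) = 2*o
I(b) = b^(3/2)
(F*(-10) + u(-4, -2)) + I(-13) = (3*(-10) + 2*(-4)) + (-13)^(3/2) = (-30 - 8) - 13*I*√13 = -38 - 13*I*√13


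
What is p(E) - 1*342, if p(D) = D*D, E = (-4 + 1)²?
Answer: -261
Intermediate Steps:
E = 9 (E = (-3)² = 9)
p(D) = D²
p(E) - 1*342 = 9² - 1*342 = 81 - 342 = -261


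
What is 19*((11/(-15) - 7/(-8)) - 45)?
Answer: -102277/120 ≈ -852.31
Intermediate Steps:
19*((11/(-15) - 7/(-8)) - 45) = 19*((11*(-1/15) - 7*(-1/8)) - 45) = 19*((-11/15 + 7/8) - 45) = 19*(17/120 - 45) = 19*(-5383/120) = -102277/120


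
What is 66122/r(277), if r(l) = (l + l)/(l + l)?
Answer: 66122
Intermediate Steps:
r(l) = 1 (r(l) = (2*l)/((2*l)) = (2*l)*(1/(2*l)) = 1)
66122/r(277) = 66122/1 = 66122*1 = 66122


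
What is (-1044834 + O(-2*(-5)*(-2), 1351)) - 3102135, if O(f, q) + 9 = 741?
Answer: -4146237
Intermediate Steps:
O(f, q) = 732 (O(f, q) = -9 + 741 = 732)
(-1044834 + O(-2*(-5)*(-2), 1351)) - 3102135 = (-1044834 + 732) - 3102135 = -1044102 - 3102135 = -4146237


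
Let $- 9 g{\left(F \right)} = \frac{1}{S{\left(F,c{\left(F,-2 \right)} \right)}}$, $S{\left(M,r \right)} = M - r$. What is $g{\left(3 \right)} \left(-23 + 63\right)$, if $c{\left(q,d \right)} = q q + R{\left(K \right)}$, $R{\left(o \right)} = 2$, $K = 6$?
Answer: $\frac{5}{9} \approx 0.55556$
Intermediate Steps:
$c{\left(q,d \right)} = 2 + q^{2}$ ($c{\left(q,d \right)} = q q + 2 = q^{2} + 2 = 2 + q^{2}$)
$g{\left(F \right)} = - \frac{1}{9 \left(-2 + F - F^{2}\right)}$ ($g{\left(F \right)} = - \frac{1}{9 \left(F - \left(2 + F^{2}\right)\right)} = - \frac{1}{9 \left(-2 + F - F^{2}\right)}$)
$g{\left(3 \right)} \left(-23 + 63\right) = \frac{1}{9 \left(2 + 3^{2} - 3\right)} \left(-23 + 63\right) = \frac{1}{9 \left(2 + 9 - 3\right)} 40 = \frac{1}{9 \cdot 8} \cdot 40 = \frac{1}{9} \cdot \frac{1}{8} \cdot 40 = \frac{1}{72} \cdot 40 = \frac{5}{9}$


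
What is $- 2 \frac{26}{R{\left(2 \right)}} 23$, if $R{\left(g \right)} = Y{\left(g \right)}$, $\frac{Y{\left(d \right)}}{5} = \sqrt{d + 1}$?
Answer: $- \frac{1196 \sqrt{3}}{15} \approx -138.1$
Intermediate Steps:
$Y{\left(d \right)} = 5 \sqrt{1 + d}$ ($Y{\left(d \right)} = 5 \sqrt{d + 1} = 5 \sqrt{1 + d}$)
$R{\left(g \right)} = 5 \sqrt{1 + g}$
$- 2 \frac{26}{R{\left(2 \right)}} 23 = - 2 \frac{26}{5 \sqrt{1 + 2}} \cdot 23 = - 2 \frac{26}{5 \sqrt{3}} \cdot 23 = - 2 \cdot 26 \frac{\sqrt{3}}{15} \cdot 23 = - 2 \frac{26 \sqrt{3}}{15} \cdot 23 = - \frac{52 \sqrt{3}}{15} \cdot 23 = - \frac{1196 \sqrt{3}}{15}$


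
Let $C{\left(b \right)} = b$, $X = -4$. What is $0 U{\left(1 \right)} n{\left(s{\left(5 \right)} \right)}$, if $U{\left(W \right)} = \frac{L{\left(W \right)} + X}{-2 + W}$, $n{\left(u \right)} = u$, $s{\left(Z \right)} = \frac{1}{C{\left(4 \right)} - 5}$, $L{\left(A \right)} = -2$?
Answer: $0$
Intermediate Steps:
$s{\left(Z \right)} = -1$ ($s{\left(Z \right)} = \frac{1}{4 - 5} = \frac{1}{-1} = -1$)
$U{\left(W \right)} = - \frac{6}{-2 + W}$ ($U{\left(W \right)} = \frac{-2 - 4}{-2 + W} = - \frac{6}{-2 + W}$)
$0 U{\left(1 \right)} n{\left(s{\left(5 \right)} \right)} = 0 \left(- \frac{6}{-2 + 1}\right) \left(-1\right) = 0 \left(- \frac{6}{-1}\right) \left(-1\right) = 0 \left(\left(-6\right) \left(-1\right)\right) \left(-1\right) = 0 \cdot 6 \left(-1\right) = 0 \left(-1\right) = 0$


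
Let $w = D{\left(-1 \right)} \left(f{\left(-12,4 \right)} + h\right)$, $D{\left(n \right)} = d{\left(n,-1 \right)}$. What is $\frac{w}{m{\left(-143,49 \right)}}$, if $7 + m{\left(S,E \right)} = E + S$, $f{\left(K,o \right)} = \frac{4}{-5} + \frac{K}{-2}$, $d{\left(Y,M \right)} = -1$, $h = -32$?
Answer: $- \frac{134}{505} \approx -0.26535$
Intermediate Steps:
$D{\left(n \right)} = -1$
$f{\left(K,o \right)} = - \frac{4}{5} - \frac{K}{2}$ ($f{\left(K,o \right)} = 4 \left(- \frac{1}{5}\right) + K \left(- \frac{1}{2}\right) = - \frac{4}{5} - \frac{K}{2}$)
$m{\left(S,E \right)} = -7 + E + S$ ($m{\left(S,E \right)} = -7 + \left(E + S\right) = -7 + E + S$)
$w = \frac{134}{5}$ ($w = - (\left(- \frac{4}{5} - -6\right) - 32) = - (\left(- \frac{4}{5} + 6\right) - 32) = - (\frac{26}{5} - 32) = \left(-1\right) \left(- \frac{134}{5}\right) = \frac{134}{5} \approx 26.8$)
$\frac{w}{m{\left(-143,49 \right)}} = \frac{134}{5 \left(-7 + 49 - 143\right)} = \frac{134}{5 \left(-101\right)} = \frac{134}{5} \left(- \frac{1}{101}\right) = - \frac{134}{505}$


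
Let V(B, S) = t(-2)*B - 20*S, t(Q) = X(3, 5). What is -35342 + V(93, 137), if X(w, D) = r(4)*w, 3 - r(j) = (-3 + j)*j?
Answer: -38361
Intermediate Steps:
r(j) = 3 - j*(-3 + j) (r(j) = 3 - (-3 + j)*j = 3 - j*(-3 + j))
X(w, D) = -w (X(w, D) = (3 - 1*4² + 3*4)*w = (3 - 1*16 + 12)*w = (3 - 16 + 12)*w = -w)
t(Q) = -3 (t(Q) = -1*3 = -3)
V(B, S) = -20*S - 3*B (V(B, S) = -3*B - 20*S = -20*S - 3*B)
-35342 + V(93, 137) = -35342 + (-20*137 - 3*93) = -35342 + (-2740 - 279) = -35342 - 3019 = -38361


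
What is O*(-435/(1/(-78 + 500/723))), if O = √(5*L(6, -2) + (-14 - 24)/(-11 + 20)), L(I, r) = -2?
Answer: 64837040*I*√2/723 ≈ 1.2682e+5*I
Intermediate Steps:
O = 8*I*√2/3 (O = √(5*(-2) + (-14 - 24)/(-11 + 20)) = √(-10 - 38/9) = √(-128/9) = 8*I*√2/3 ≈ 3.7712*I)
O*(-435/(1/(-78 + 500/723))) = (8*I*√2/3)*(-435/(1/(-78 + 500/723))) = (8*I*√2/3)*(-435/(1/(-55894/723))) = (8*I*√2/3)*(-435/(-723/55894)) = (8*I*√2/3)*(-435*(-55894/723)) = (8*I*√2/3)*(8104630/241) = 64837040*I*√2/723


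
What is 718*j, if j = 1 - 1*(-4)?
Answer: 3590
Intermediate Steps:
j = 5 (j = 1 + 4 = 5)
718*j = 718*5 = 3590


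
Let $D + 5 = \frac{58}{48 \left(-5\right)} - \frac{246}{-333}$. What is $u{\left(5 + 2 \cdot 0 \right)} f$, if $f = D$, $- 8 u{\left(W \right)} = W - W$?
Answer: $0$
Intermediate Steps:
$u{\left(W \right)} = 0$ ($u{\left(W \right)} = - \frac{W - W}{8} = \left(- \frac{1}{8}\right) 0 = 0$)
$D = - \frac{19993}{4440}$ ($D = -5 + \left(\frac{58}{48 \left(-5\right)} - \frac{246}{-333}\right) = -5 + \left(\frac{58}{-240} - - \frac{82}{111}\right) = -5 + \left(58 \left(- \frac{1}{240}\right) + \frac{82}{111}\right) = -5 + \left(- \frac{29}{120} + \frac{82}{111}\right) = -5 + \frac{2207}{4440} = - \frac{19993}{4440} \approx -4.5029$)
$f = - \frac{19993}{4440} \approx -4.5029$
$u{\left(5 + 2 \cdot 0 \right)} f = 0 \left(- \frac{19993}{4440}\right) = 0$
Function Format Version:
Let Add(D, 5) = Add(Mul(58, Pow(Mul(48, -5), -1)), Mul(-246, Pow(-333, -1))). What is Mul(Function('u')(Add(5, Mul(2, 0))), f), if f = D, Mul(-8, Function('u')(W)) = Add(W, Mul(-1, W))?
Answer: 0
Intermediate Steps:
Function('u')(W) = 0 (Function('u')(W) = Mul(Rational(-1, 8), Add(W, Mul(-1, W))) = Mul(Rational(-1, 8), 0) = 0)
D = Rational(-19993, 4440) (D = Add(-5, Add(Mul(58, Pow(Mul(48, -5), -1)), Mul(-246, Pow(-333, -1)))) = Add(-5, Add(Mul(58, Pow(-240, -1)), Mul(-246, Rational(-1, 333)))) = Add(-5, Add(Mul(58, Rational(-1, 240)), Rational(82, 111))) = Add(-5, Add(Rational(-29, 120), Rational(82, 111))) = Add(-5, Rational(2207, 4440)) = Rational(-19993, 4440) ≈ -4.5029)
f = Rational(-19993, 4440) ≈ -4.5029
Mul(Function('u')(Add(5, Mul(2, 0))), f) = Mul(0, Rational(-19993, 4440)) = 0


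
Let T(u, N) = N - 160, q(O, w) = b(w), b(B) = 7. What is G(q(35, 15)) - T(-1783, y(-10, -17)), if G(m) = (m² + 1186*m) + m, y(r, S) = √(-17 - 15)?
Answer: 8518 - 4*I*√2 ≈ 8518.0 - 5.6569*I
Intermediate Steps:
q(O, w) = 7
y(r, S) = 4*I*√2 (y(r, S) = √(-32) = 4*I*√2)
T(u, N) = -160 + N
G(m) = m² + 1187*m
G(q(35, 15)) - T(-1783, y(-10, -17)) = 7*(1187 + 7) - (-160 + 4*I*√2) = 7*1194 + (160 - 4*I*√2) = 8358 + (160 - 4*I*√2) = 8518 - 4*I*√2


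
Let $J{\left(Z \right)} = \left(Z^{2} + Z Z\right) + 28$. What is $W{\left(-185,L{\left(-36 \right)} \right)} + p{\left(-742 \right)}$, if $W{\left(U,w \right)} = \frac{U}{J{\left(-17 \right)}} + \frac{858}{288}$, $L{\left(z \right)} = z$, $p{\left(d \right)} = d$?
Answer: $- \frac{1194751}{1616} \approx -739.33$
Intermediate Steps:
$J{\left(Z \right)} = 28 + 2 Z^{2}$ ($J{\left(Z \right)} = \left(Z^{2} + Z^{2}\right) + 28 = 2 Z^{2} + 28 = 28 + 2 Z^{2}$)
$W{\left(U,w \right)} = \frac{143}{48} + \frac{U}{606}$ ($W{\left(U,w \right)} = \frac{U}{28 + 2 \left(-17\right)^{2}} + \frac{858}{288} = \frac{U}{28 + 2 \cdot 289} + 858 \cdot \frac{1}{288} = \frac{U}{28 + 578} + \frac{143}{48} = \frac{U}{606} + \frac{143}{48} = \frac{143}{48} + \frac{U}{606}$)
$W{\left(-185,L{\left(-36 \right)} \right)} + p{\left(-742 \right)} = \left(\frac{143}{48} + \frac{1}{606} \left(-185\right)\right) - 742 = \left(\frac{143}{48} - \frac{185}{606}\right) - 742 = \frac{4321}{1616} - 742 = - \frac{1194751}{1616}$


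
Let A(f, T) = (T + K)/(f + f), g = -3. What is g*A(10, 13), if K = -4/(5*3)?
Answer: -191/100 ≈ -1.9100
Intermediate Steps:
K = -4/15 ≈ -0.26667
A(f, T) = (-4/15 + T)/(2*f) (A(f, T) = (T - 4/15)/(f + f) = (-4/15 + T)/((2*f)) = (-4/15 + T)*(1/(2*f)) = (-4/15 + T)/(2*f))
g*A(10, 13) = -(-4 + 15*13)/(10*10) = -(-4 + 195)/(10*10) = -191/(10*10) = -3*191/300 = -191/100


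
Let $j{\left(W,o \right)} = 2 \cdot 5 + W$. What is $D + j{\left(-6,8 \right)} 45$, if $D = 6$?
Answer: $186$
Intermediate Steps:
$j{\left(W,o \right)} = 10 + W$
$D + j{\left(-6,8 \right)} 45 = 6 + \left(10 - 6\right) 45 = 6 + 4 \cdot 45 = 6 + 180 = 186$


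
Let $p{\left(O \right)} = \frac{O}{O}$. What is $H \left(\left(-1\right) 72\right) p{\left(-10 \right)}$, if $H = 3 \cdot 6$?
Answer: $-1296$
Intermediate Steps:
$H = 18$
$p{\left(O \right)} = 1$
$H \left(\left(-1\right) 72\right) p{\left(-10 \right)} = 18 \left(\left(-1\right) 72\right) 1 = 18 \left(-72\right) 1 = \left(-1296\right) 1 = -1296$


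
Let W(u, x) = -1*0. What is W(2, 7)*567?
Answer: 0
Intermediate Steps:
W(u, x) = 0
W(2, 7)*567 = 0*567 = 0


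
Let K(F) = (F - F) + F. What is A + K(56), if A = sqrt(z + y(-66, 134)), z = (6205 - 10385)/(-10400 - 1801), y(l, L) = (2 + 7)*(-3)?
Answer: 56 + I*sqrt(80986503)/1743 ≈ 56.0 + 5.1631*I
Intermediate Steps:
y(l, L) = -27 (y(l, L) = 9*(-3) = -27)
z = 4180/12201 (z = -4180/(-12201) = -4180*(-1/12201) = 4180/12201 ≈ 0.34260)
K(F) = F (K(F) = 0 + F = F)
A = I*sqrt(80986503)/1743 (A = sqrt(4180/12201 - 27) = sqrt(-325247/12201) = I*sqrt(80986503)/1743 ≈ 5.1631*I)
A + K(56) = I*sqrt(80986503)/1743 + 56 = 56 + I*sqrt(80986503)/1743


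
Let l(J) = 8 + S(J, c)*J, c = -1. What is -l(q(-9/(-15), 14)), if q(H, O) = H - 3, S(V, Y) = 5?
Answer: 4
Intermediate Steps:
q(H, O) = -3 + H
l(J) = 8 + 5*J
-l(q(-9/(-15), 14)) = -(8 + 5*(-3 - 9/(-15))) = -(8 + 5*(-3 - 9*(-1/15))) = -(8 + 5*(-3 + ⅗)) = -(8 + 5*(-12/5)) = -(8 - 12) = -1*(-4) = 4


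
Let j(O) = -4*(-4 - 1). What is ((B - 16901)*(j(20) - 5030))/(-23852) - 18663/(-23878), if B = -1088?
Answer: -268944621693/71192257 ≈ -3777.7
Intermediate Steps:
j(O) = 20 (j(O) = -4*(-5) = 20)
((B - 16901)*(j(20) - 5030))/(-23852) - 18663/(-23878) = ((-1088 - 16901)*(20 - 5030))/(-23852) - 18663/(-23878) = -17989*(-5010)*(-1/23852) - 18663*(-1/23878) = 90124890*(-1/23852) + 18663/23878 = -45062445/11926 + 18663/23878 = -268944621693/71192257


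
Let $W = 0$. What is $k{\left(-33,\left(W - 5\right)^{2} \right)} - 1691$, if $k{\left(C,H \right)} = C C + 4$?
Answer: $-598$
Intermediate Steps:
$k{\left(C,H \right)} = 4 + C^{2}$ ($k{\left(C,H \right)} = C^{2} + 4 = 4 + C^{2}$)
$k{\left(-33,\left(W - 5\right)^{2} \right)} - 1691 = \left(4 + \left(-33\right)^{2}\right) - 1691 = \left(4 + 1089\right) - 1691 = 1093 - 1691 = -598$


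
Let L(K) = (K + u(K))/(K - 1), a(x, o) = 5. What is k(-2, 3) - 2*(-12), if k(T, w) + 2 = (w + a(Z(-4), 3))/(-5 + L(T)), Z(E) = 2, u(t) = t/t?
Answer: 142/7 ≈ 20.286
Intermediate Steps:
u(t) = 1
L(K) = (1 + K)/(-1 + K) (L(K) = (K + 1)/(K - 1) = (1 + K)/(-1 + K))
k(T, w) = -2 + (5 + w)/(-5 + (1 + T)/(-1 + T)) (k(T, w) = -2 + (w + 5)/(-5 + (1 + T)/(-1 + T)) = -2 + (5 + w)/(-5 + (1 + T)/(-1 + T)))
k(-2, 3) - 2*(-12) = (17 + 3 - 13*(-2) - 1*(-2)*3)/(2*(-3 + 2*(-2))) - 2*(-12) = (17 + 3 + 26 + 6)/(2*(-3 - 4)) + 24 = (½)*52/(-7) + 24 = (½)*(-⅐)*52 + 24 = -26/7 + 24 = 142/7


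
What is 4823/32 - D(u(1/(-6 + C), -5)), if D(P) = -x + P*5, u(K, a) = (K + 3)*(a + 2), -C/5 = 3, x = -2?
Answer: 43233/224 ≈ 193.00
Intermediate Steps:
C = -15 (C = -5*3 = -15)
u(K, a) = (2 + a)*(3 + K) (u(K, a) = (3 + K)*(2 + a) = (2 + a)*(3 + K))
D(P) = 2 + 5*P (D(P) = -1*(-2) + P*5 = 2 + 5*P)
4823/32 - D(u(1/(-6 + C), -5)) = 4823/32 - (2 + 5*(6 + 2/(-6 - 15) + 3*(-5) - 5/(-6 - 15))) = 4823*(1/32) - (2 + 5*(6 + 2/(-21) - 15 - 5/(-21))) = 4823/32 - (2 + 5*(6 + 2*(-1/21) - 15 - 1/21*(-5))) = 4823/32 - (2 + 5*(6 - 2/21 - 15 + 5/21)) = 4823/32 - (2 + 5*(-62/7)) = 4823/32 - (2 - 310/7) = 4823/32 - 1*(-296/7) = 4823/32 + 296/7 = 43233/224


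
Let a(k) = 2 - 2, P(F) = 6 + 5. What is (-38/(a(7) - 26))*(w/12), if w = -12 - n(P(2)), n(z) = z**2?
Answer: -2527/156 ≈ -16.199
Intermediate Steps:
P(F) = 11
a(k) = 0
w = -133 (w = -12 - 1*11**2 = -12 - 1*121 = -12 - 121 = -133)
(-38/(a(7) - 26))*(w/12) = (-38/(0 - 26))*(-133/12) = (-38/(-26))*(-133*1/12) = -38*(-1/26)*(-133/12) = (19/13)*(-133/12) = -2527/156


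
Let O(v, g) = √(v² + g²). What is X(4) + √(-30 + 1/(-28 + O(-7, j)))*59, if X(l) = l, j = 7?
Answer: 4 + 59*√(-5887 + 1470*√2)/(7*√(4 - √2)) ≈ 4.0 + 323.45*I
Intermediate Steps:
O(v, g) = √(g² + v²)
X(4) + √(-30 + 1/(-28 + O(-7, j)))*59 = 4 + √(-30 + 1/(-28 + √(7² + (-7)²)))*59 = 4 + √(-30 + 1/(-28 + √(49 + 49)))*59 = 4 + √(-30 + 1/(-28 + √98))*59 = 4 + √(-30 + 1/(-28 + 7*√2))*59 = 4 + 59*√(-30 + 1/(-28 + 7*√2))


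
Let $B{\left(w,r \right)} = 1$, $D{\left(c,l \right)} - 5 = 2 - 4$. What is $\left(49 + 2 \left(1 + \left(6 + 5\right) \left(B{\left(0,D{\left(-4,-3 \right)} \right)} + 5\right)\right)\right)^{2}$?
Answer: $33489$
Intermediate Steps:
$D{\left(c,l \right)} = 3$ ($D{\left(c,l \right)} = 5 + \left(2 - 4\right) = 5 - 2 = 3$)
$\left(49 + 2 \left(1 + \left(6 + 5\right) \left(B{\left(0,D{\left(-4,-3 \right)} \right)} + 5\right)\right)\right)^{2} = \left(49 + 2 \left(1 + \left(6 + 5\right) \left(1 + 5\right)\right)\right)^{2} = \left(49 + 2 \left(1 + 11 \cdot 6\right)\right)^{2} = \left(49 + 2 \left(1 + 66\right)\right)^{2} = \left(49 + 2 \cdot 67\right)^{2} = \left(49 + 134\right)^{2} = 183^{2} = 33489$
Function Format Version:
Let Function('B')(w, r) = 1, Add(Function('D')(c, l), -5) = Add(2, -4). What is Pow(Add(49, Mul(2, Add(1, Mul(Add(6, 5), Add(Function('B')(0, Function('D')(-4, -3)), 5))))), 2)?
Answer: 33489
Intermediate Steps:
Function('D')(c, l) = 3 (Function('D')(c, l) = Add(5, Add(2, -4)) = Add(5, -2) = 3)
Pow(Add(49, Mul(2, Add(1, Mul(Add(6, 5), Add(Function('B')(0, Function('D')(-4, -3)), 5))))), 2) = Pow(Add(49, Mul(2, Add(1, Mul(Add(6, 5), Add(1, 5))))), 2) = Pow(Add(49, Mul(2, Add(1, Mul(11, 6)))), 2) = Pow(Add(49, Mul(2, Add(1, 66))), 2) = Pow(Add(49, Mul(2, 67)), 2) = Pow(Add(49, 134), 2) = Pow(183, 2) = 33489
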